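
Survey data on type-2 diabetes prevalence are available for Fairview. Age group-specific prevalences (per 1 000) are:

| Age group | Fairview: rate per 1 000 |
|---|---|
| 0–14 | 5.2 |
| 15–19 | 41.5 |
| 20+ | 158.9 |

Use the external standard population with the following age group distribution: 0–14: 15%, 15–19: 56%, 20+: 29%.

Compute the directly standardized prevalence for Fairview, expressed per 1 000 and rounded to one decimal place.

70.1

Standard weights: 0.15, 0.56, 0.29.
Standardized rate: 0.1500×5.2 + 0.5600×41.5 + 0.2900×158.9 = 70.1010 per 1 000.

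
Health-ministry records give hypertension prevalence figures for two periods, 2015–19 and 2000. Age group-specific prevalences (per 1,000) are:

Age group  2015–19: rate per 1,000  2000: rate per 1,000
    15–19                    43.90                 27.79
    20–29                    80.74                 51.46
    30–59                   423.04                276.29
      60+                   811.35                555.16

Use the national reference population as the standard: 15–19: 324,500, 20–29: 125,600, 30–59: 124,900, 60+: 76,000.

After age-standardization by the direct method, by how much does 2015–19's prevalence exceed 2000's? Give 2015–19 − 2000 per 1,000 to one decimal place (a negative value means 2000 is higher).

71.7

Standard total = 651,000; weights = 0.4985, 0.1929, 0.1919, 0.1167.
2015–19: 0.4985×43.90 + 0.1929×80.74 + 0.1919×423.04 + 0.1167×811.35 = 213.3438 per 1,000.
2000: 0.4985×27.79 + 0.1929×51.46 + 0.1919×276.29 + 0.1167×555.16 = 141.6006 per 1,000.
Difference = 213.3438 − 141.6006 = 71.7431.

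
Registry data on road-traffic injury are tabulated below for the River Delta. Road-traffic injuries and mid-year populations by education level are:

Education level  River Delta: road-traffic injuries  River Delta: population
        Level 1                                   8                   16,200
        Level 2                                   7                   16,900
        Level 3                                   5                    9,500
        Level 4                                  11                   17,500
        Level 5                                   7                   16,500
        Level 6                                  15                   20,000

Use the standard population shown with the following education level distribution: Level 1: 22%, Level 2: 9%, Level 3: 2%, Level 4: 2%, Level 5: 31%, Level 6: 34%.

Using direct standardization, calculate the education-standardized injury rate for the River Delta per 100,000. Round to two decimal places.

55.55

Education-specific rates per 100,000 for the River Delta: 49.38, 41.42, 52.63, 62.86, 42.42, 75.00.
Standard weights: 0.22, 0.09, 0.02, 0.02, 0.31, 0.34.
Standardized rate: 0.2200×49.38 + 0.0900×41.42 + 0.0200×52.63 + 0.0200×62.86 + 0.3100×42.42 + 0.3400×75.00 = 55.5533 per 100,000.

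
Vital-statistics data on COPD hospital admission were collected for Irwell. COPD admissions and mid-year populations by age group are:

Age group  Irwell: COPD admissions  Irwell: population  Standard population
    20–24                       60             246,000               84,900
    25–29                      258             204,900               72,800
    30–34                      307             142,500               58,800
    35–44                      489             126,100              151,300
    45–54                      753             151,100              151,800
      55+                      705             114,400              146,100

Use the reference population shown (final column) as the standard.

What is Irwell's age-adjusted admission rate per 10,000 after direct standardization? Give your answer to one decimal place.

37.3

Age-specific rates per 10,000 for Irwell: 2.44, 12.59, 21.54, 38.78, 49.83, 61.63.
Standard total = 665,700; weights = 0.1275, 0.1094, 0.0883, 0.2273, 0.2280, 0.2195.
Standardized rate: 0.1275×2.44 + 0.1094×12.59 + 0.0883×21.54 + 0.2273×38.78 + 0.2280×49.83 + 0.2195×61.63 = 37.2933 per 10,000.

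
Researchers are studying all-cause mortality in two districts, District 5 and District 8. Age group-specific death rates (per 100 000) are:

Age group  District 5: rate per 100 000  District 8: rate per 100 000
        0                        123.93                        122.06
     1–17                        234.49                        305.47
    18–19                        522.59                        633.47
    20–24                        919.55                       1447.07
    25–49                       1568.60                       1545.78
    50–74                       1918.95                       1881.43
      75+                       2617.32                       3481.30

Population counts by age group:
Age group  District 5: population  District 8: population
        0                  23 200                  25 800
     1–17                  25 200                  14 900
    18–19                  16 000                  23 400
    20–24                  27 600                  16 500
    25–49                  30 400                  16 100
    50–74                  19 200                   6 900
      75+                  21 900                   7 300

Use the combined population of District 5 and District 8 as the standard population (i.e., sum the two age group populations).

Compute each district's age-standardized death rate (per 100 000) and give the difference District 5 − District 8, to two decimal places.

-195.24

Combined standard total = 274 400; weights = 0.1786, 0.1461, 0.1436, 0.1607, 0.1695, 0.0951, 0.1064.
District 5: 0.1786×123.93 + 0.1461×234.49 + 0.1436×522.59 + 0.1607×919.55 + 0.1695×1568.60 + 0.0951×1918.95 + 0.1064×2617.32 = 1006.0789 per 100 000.
District 8: 0.1786×122.06 + 0.1461×305.47 + 0.1436×633.47 + 0.1607×1447.07 + 0.1695×1545.78 + 0.0951×1881.43 + 0.1064×3481.30 = 1201.3223 per 100 000.
Difference = 1006.0789 − 1201.3223 = -195.2434.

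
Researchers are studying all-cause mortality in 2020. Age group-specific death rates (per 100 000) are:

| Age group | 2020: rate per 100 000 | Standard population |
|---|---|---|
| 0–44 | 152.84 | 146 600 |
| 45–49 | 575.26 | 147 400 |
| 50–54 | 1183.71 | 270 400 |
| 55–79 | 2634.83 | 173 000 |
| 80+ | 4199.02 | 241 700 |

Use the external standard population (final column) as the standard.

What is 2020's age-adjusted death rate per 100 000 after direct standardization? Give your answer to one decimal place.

Standard total = 979 100; weights = 0.1497, 0.1505, 0.2762, 0.1767, 0.2469.
Standardized rate: 0.1497×152.84 + 0.1505×575.26 + 0.2762×1183.71 + 0.1767×2634.83 + 0.2469×4199.02 = 1938.5186 per 100 000.

1938.5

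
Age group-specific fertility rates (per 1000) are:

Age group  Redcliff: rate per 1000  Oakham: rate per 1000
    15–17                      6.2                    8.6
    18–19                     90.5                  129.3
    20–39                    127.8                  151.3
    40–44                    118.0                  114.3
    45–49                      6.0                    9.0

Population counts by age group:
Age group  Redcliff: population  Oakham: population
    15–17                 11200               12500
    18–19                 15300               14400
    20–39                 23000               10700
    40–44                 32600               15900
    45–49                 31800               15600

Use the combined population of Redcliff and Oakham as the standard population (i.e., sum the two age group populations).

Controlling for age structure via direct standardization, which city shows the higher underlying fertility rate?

Combined standard total = 183000; weights = 0.1295, 0.1623, 0.1842, 0.2650, 0.2590.
Redcliff: 0.1295×6.2 + 0.1623×90.5 + 0.1842×127.8 + 0.2650×118.0 + 0.2590×6.0 = 71.8527 per 1000.
Oakham: 0.1295×8.6 + 0.1623×129.3 + 0.1842×151.3 + 0.2650×114.3 + 0.2590×9.0 = 82.5846 per 1000.

Oakham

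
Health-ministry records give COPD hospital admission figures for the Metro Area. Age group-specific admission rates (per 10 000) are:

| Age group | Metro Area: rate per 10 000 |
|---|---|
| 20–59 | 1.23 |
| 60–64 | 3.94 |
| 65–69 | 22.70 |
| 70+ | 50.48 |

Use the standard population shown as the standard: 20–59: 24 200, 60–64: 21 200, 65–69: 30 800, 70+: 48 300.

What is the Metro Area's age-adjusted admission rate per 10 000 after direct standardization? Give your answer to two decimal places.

Standard total = 124 500; weights = 0.1944, 0.1703, 0.2474, 0.3880.
Standardized rate: 0.1944×1.23 + 0.1703×3.94 + 0.2474×22.70 + 0.3880×50.48 = 26.1095 per 10 000.

26.11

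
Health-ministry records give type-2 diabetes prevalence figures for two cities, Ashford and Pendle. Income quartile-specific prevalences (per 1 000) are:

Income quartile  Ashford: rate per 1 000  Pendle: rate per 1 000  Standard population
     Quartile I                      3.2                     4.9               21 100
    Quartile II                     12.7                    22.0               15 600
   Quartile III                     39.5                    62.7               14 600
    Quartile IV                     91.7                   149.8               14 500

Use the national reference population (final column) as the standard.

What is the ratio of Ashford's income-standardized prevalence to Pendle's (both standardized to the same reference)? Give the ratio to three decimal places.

0.615

Standard total = 65 800; weights = 0.3207, 0.2371, 0.2219, 0.2204.
Ashford: 0.3207×3.2 + 0.2371×12.7 + 0.2219×39.5 + 0.2204×91.7 = 33.0090 per 1 000.
Pendle: 0.3207×4.9 + 0.2371×22.0 + 0.2219×62.7 + 0.2204×149.8 = 53.7099 per 1 000.
Ratio = 33.0090 ÷ 53.7099 = 0.61458.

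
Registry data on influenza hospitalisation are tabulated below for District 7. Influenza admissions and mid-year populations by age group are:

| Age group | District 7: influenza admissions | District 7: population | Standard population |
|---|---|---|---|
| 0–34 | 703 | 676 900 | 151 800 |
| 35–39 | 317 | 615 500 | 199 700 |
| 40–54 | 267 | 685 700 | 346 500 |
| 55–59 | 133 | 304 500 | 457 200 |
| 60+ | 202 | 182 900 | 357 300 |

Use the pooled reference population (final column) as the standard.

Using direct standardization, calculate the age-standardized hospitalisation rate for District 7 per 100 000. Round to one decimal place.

Age-specific rates per 100 000 for District 7: 103.86, 51.50, 38.94, 43.68, 110.44.
Standard total = 1 512 500; weights = 0.1004, 0.1320, 0.2291, 0.3023, 0.2362.
Standardized rate: 0.1004×103.86 + 0.1320×51.50 + 0.2291×38.94 + 0.3023×43.68 + 0.2362×110.44 = 65.4370 per 100 000.

65.4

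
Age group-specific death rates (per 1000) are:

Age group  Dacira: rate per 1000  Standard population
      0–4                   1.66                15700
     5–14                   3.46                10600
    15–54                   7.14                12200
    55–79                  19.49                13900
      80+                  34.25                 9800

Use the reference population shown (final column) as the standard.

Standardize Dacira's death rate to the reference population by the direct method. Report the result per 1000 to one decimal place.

Standard total = 62200; weights = 0.2524, 0.1704, 0.1961, 0.2235, 0.1576.
Standardized rate: 0.2524×1.66 + 0.1704×3.46 + 0.1961×7.14 + 0.2235×19.49 + 0.1576×34.25 = 12.1609 per 1000.

12.2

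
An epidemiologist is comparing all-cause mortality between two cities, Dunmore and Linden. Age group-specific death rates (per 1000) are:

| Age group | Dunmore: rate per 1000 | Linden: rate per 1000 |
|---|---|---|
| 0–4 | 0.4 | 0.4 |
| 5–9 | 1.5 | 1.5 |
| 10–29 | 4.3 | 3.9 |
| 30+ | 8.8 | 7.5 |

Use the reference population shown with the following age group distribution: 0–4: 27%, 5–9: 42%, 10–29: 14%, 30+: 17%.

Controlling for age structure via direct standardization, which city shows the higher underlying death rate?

Dunmore

Standard weights: 0.27, 0.42, 0.14, 0.17.
Dunmore: 0.2700×0.4 + 0.4200×1.5 + 0.1400×4.3 + 0.1700×8.8 = 2.8360 per 1000.
Linden: 0.2700×0.4 + 0.4200×1.5 + 0.1400×3.9 + 0.1700×7.5 = 2.5590 per 1000.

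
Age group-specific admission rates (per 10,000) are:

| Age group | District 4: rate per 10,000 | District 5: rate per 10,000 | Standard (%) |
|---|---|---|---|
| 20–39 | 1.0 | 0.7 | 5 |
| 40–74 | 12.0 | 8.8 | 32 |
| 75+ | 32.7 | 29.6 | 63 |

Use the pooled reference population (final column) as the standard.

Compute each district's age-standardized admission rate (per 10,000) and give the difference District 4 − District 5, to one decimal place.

3.0

Standard weights: 0.05, 0.32, 0.63.
District 4: 0.0500×1.0 + 0.3200×12.0 + 0.6300×32.7 = 24.4910 per 10,000.
District 5: 0.0500×0.7 + 0.3200×8.8 + 0.6300×29.6 = 21.4990 per 10,000.
Difference = 24.4910 − 21.4990 = 2.9920.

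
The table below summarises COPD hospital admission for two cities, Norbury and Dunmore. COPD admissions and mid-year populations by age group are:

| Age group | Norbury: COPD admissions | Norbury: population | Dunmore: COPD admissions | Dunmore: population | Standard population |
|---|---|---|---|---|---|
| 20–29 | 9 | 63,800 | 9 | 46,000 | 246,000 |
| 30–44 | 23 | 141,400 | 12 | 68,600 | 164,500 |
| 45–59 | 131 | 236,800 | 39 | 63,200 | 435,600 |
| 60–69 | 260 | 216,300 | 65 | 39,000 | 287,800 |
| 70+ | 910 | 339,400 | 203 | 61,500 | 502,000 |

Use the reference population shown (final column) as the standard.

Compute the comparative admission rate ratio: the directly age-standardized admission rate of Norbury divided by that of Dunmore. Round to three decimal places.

0.803

Age-specific rates per 10,000 for Norbury: 1.41, 1.63, 5.53, 12.02, 26.81.
For Dunmore: 1.96, 1.75, 6.17, 16.67, 33.01.
Standard total = 1,635,900; weights = 0.1504, 0.1006, 0.2663, 0.1759, 0.3069.
Norbury: 0.1504×1.41 + 0.1006×1.63 + 0.2663×5.53 + 0.1759×12.02 + 0.3069×26.81 = 12.1911 per 10,000.
Dunmore: 0.1504×1.96 + 0.1006×1.75 + 0.2663×6.17 + 0.1759×16.67 + 0.3069×33.01 = 15.1744 per 10,000.
Ratio = 12.1911 ÷ 15.1744 = 0.80340.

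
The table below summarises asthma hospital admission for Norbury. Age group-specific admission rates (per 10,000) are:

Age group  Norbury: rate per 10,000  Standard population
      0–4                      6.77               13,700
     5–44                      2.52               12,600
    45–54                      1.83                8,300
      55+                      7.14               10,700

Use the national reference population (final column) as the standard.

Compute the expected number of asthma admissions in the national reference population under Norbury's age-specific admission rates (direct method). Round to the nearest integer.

22

Expected asthma admissions = Σ (standard pop × age-specific rate ÷ 10,000)
= 13,700×6.77/10,000 + 12,600×2.52/10,000 + 8,300×1.83/10,000 + 10,700×7.14/10,000
= 9.27 + 3.18 + 1.52 + 7.64 = 21.61.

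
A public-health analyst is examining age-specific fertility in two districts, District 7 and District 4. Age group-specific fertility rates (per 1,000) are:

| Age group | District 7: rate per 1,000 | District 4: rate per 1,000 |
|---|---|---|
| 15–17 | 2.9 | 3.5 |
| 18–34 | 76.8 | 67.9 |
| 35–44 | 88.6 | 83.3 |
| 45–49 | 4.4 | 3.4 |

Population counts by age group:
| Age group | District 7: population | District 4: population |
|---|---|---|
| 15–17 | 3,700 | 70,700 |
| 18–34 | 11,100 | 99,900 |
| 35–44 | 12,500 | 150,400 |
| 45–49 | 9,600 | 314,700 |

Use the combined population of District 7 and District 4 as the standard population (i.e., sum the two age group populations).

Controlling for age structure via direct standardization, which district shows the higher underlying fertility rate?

Combined standard total = 672,600; weights = 0.1106, 0.1650, 0.2422, 0.4822.
District 7: 0.1106×2.9 + 0.1650×76.8 + 0.2422×88.6 + 0.4822×4.4 = 36.5751 per 1,000.
District 4: 0.1106×3.5 + 0.1650×67.9 + 0.2422×83.3 + 0.4822×3.4 = 33.4069 per 1,000.

District 7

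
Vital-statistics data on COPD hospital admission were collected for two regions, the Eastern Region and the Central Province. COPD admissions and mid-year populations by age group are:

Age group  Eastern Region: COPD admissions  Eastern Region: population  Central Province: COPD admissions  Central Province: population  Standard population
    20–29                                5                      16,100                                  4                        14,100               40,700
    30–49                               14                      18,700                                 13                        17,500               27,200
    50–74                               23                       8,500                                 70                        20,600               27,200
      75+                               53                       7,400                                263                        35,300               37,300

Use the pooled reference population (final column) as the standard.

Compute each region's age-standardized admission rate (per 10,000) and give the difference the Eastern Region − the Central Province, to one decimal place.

-2.1

Age-specific rates per 10,000 for the Eastern Region: 3.11, 7.49, 27.06, 71.62.
For the Central Province: 2.84, 7.43, 33.98, 74.50.
Standard total = 132,400; weights = 0.3074, 0.2054, 0.2054, 0.2817.
The Eastern Region: 0.3074×3.11 + 0.2054×7.49 + 0.2054×27.06 + 0.2817×71.62 = 28.2290 per 10,000.
The Central Province: 0.3074×2.84 + 0.2054×7.43 + 0.2054×33.98 + 0.2817×74.50 = 30.3686 per 10,000.
Difference = 28.2290 − 30.3686 = -2.1396.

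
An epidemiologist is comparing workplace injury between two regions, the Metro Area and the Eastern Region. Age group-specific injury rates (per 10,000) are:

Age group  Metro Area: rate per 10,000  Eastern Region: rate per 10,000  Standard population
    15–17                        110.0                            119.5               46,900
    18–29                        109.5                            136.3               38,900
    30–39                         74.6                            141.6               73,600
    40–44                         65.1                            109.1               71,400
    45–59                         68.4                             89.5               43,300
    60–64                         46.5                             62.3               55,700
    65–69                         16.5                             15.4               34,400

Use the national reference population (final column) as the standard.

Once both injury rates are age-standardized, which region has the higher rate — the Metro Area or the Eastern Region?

Eastern Region

Standard total = 364,200; weights = 0.1288, 0.1068, 0.2021, 0.1960, 0.1189, 0.1529, 0.0945.
The Metro Area: 0.1288×110.0 + 0.1068×109.5 + 0.2021×74.6 + 0.1960×65.1 + 0.1189×68.4 + 0.1529×46.5 + 0.0945×16.5 = 70.5014 per 10,000.
The Eastern Region: 0.1288×119.5 + 0.1068×136.3 + 0.2021×141.6 + 0.1960×109.1 + 0.1189×89.5 + 0.1529×62.3 + 0.0945×15.4 = 101.5742 per 10,000.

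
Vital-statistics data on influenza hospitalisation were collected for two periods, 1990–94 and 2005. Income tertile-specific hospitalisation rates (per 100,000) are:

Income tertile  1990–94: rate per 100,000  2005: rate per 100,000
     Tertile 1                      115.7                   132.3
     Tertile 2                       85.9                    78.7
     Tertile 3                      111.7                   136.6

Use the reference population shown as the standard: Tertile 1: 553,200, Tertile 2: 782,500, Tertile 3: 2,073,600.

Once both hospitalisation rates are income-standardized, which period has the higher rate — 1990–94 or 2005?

2005

Standard total = 3,409,300; weights = 0.1623, 0.2295, 0.6082.
1990–94: 0.1623×115.7 + 0.2295×85.9 + 0.6082×111.7 = 106.4275 per 100,000.
2005: 0.1623×132.3 + 0.2295×78.7 + 0.6082×136.6 = 122.6131 per 100,000.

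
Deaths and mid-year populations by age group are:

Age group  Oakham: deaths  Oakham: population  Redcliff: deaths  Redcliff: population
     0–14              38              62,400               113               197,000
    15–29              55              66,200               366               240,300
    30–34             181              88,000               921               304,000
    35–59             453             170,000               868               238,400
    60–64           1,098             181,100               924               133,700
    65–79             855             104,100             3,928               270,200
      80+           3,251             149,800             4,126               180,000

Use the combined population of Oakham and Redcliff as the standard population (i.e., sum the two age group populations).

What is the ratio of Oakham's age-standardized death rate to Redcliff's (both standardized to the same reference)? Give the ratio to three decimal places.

Age-specific rates per 100,000 for Oakham: 60.90, 83.08, 205.68, 266.47, 606.29, 821.33, 2170.23.
For Redcliff: 57.36, 152.31, 302.96, 364.09, 691.10, 1453.74, 2292.22.
Combined standard total = 2,385,200; weights = 0.1088, 0.1285, 0.1643, 0.1712, 0.1320, 0.1569, 0.1383.
Oakham: 0.1088×60.90 + 0.1285×83.08 + 0.1643×205.68 + 0.1712×266.47 + 0.1320×606.29 + 0.1569×821.33 + 0.1383×2170.23 = 605.7101 per 100,000.
Redcliff: 0.1088×57.36 + 0.1285×152.31 + 0.1643×302.96 + 0.1712×364.09 + 0.1320×691.10 + 0.1569×1453.74 + 0.1383×2292.22 = 774.2268 per 100,000.
Ratio = 605.7101 ÷ 774.2268 = 0.78234.

0.782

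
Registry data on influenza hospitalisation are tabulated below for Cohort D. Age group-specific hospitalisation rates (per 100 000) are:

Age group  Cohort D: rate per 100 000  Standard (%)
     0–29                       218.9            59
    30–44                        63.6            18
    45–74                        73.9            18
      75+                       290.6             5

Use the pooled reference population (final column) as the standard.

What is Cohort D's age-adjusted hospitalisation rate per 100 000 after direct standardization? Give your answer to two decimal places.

168.43

Standard weights: 0.59, 0.18, 0.18, 0.05.
Standardized rate: 0.5900×218.9 + 0.1800×63.6 + 0.1800×73.9 + 0.0500×290.6 = 168.4310 per 100 000.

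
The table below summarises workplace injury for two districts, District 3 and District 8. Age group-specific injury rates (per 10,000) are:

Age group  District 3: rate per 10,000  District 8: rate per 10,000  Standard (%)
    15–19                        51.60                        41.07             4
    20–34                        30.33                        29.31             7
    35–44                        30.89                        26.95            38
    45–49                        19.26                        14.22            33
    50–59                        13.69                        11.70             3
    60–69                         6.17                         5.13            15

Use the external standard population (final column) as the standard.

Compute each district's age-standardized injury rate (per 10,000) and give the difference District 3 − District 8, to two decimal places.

3.87

Standard weights: 0.04, 0.07, 0.38, 0.33, 0.03, 0.15.
District 3: 0.0400×51.60 + 0.0700×30.33 + 0.3800×30.89 + 0.3300×19.26 + 0.0300×13.69 + 0.1500×6.17 = 23.6173 per 10,000.
District 8: 0.0400×41.07 + 0.0700×29.31 + 0.3800×26.95 + 0.3300×14.22 + 0.0300×11.70 + 0.1500×5.13 = 19.7486 per 10,000.
Difference = 23.6173 − 19.7486 = 3.8687.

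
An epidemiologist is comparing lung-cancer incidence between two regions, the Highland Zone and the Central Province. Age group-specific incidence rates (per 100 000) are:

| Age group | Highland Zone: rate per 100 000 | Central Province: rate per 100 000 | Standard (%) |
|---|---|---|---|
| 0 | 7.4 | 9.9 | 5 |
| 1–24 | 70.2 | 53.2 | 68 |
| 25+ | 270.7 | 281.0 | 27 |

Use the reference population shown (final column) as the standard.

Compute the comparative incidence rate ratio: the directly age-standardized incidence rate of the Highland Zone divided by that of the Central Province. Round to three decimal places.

1.077

Standard weights: 0.05, 0.68, 0.27.
The Highland Zone: 0.0500×7.4 + 0.6800×70.2 + 0.2700×270.7 = 121.1950 per 100 000.
The Central Province: 0.0500×9.9 + 0.6800×53.2 + 0.2700×281.0 = 112.5410 per 100 000.
Ratio = 121.1950 ÷ 112.5410 = 1.07690.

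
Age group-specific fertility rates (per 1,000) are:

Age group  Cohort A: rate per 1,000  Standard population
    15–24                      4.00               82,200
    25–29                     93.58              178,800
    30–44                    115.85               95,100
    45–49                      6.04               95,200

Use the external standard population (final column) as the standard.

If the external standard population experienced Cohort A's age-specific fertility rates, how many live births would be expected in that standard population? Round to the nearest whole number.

Expected live births = Σ (standard pop × age-specific rate ÷ 1,000)
= 82,200×4.00/1,000 + 178,800×93.58/1,000 + 95,100×115.85/1,000 + 95,200×6.04/1,000
= 328.80 + 16732.10 + 11017.33 + 575.01 = 28653.25.

28653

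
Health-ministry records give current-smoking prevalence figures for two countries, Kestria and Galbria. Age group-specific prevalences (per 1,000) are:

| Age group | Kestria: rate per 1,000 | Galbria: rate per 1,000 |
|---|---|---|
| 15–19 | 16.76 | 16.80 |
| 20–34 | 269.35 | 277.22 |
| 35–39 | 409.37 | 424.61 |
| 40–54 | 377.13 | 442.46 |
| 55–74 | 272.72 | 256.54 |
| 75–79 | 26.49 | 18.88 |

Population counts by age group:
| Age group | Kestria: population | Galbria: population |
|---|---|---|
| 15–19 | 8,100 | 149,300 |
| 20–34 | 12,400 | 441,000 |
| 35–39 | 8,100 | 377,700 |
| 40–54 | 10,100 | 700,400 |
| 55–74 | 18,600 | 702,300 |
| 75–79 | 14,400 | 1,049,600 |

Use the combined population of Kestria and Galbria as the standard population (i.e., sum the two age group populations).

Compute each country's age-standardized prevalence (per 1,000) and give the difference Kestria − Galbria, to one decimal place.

-10.3

Combined standard total = 3,492,000; weights = 0.0451, 0.1298, 0.1105, 0.2035, 0.2064, 0.3047.
Kestria: 0.0451×16.76 + 0.1298×269.35 + 0.1105×409.37 + 0.2035×377.13 + 0.2064×272.72 + 0.3047×26.49 = 222.0608 per 1,000.
Galbria: 0.0451×16.80 + 0.1298×277.22 + 0.1105×424.61 + 0.2035×442.46 + 0.2064×256.54 + 0.3047×18.88 = 232.4016 per 1,000.
Difference = 222.0608 − 232.4016 = -10.3408.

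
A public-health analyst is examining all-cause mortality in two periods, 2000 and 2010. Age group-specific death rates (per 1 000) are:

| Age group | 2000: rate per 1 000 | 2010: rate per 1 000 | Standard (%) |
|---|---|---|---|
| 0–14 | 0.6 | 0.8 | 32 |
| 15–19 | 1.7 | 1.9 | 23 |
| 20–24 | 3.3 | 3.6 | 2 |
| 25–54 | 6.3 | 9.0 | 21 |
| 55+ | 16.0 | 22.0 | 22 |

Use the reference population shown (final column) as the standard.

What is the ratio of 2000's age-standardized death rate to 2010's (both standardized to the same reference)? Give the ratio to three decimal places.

Standard weights: 0.32, 0.23, 0.02, 0.21, 0.22.
2000: 0.3200×0.6 + 0.2300×1.7 + 0.0200×3.3 + 0.2100×6.3 + 0.2200×16.0 = 5.4920 per 1 000.
2010: 0.3200×0.8 + 0.2300×1.9 + 0.0200×3.6 + 0.2100×9.0 + 0.2200×22.0 = 7.4950 per 1 000.
Ratio = 5.4920 ÷ 7.4950 = 0.73276.

0.733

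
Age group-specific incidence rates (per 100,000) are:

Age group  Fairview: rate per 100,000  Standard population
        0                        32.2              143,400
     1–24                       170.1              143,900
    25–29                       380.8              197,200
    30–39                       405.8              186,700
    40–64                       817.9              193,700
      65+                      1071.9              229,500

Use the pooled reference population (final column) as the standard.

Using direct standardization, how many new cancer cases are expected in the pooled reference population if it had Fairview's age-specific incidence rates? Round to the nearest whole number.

Expected new cancer cases = Σ (standard pop × age-specific rate ÷ 100,000)
= 143,400×32.2/100,000 + 143,900×170.1/100,000 + 197,200×380.8/100,000 + 186,700×405.8/100,000 + 193,700×817.9/100,000 + 229,500×1071.9/100,000
= 46.17 + 244.77 + 750.94 + 757.63 + 1584.27 + 2460.01 = 5843.80.

5844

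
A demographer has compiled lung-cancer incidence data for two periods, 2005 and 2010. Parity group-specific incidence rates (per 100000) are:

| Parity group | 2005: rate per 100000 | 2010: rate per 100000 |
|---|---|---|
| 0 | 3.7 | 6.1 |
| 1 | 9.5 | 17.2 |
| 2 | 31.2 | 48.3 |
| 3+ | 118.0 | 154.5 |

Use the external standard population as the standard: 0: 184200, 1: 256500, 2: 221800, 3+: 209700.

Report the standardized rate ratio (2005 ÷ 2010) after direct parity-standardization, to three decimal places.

0.715

Standard total = 872200; weights = 0.2112, 0.2941, 0.2543, 0.2404.
2005: 0.2112×3.7 + 0.2941×9.5 + 0.2543×31.2 + 0.2404×118.0 = 39.8797 per 100000.
2010: 0.2112×6.1 + 0.2941×17.2 + 0.2543×48.3 + 0.2404×154.5 = 55.7751 per 100000.
Ratio = 39.8797 ÷ 55.7751 = 0.71501.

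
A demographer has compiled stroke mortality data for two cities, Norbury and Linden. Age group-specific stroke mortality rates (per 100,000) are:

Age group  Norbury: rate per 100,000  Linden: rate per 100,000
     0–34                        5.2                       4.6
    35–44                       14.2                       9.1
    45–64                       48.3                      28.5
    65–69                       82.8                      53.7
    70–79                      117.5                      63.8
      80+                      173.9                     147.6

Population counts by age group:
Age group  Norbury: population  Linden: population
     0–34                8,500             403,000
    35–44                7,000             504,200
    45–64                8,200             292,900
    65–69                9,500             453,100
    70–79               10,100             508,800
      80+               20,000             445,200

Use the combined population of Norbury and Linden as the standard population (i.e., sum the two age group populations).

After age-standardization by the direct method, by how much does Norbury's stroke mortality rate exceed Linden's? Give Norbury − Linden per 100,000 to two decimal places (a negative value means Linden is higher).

Combined standard total = 2,670,500; weights = 0.1541, 0.1914, 0.1128, 0.1732, 0.1943, 0.1742.
Norbury: 0.1541×5.2 + 0.1914×14.2 + 0.1128×48.3 + 0.1732×82.8 + 0.1943×117.5 + 0.1742×173.9 = 76.4330 per 100,000.
Linden: 0.1541×4.6 + 0.1914×9.1 + 0.1128×28.5 + 0.1732×53.7 + 0.1943×63.8 + 0.1742×147.6 = 53.0751 per 100,000.
Difference = 76.4330 − 53.0751 = 23.3579.

23.36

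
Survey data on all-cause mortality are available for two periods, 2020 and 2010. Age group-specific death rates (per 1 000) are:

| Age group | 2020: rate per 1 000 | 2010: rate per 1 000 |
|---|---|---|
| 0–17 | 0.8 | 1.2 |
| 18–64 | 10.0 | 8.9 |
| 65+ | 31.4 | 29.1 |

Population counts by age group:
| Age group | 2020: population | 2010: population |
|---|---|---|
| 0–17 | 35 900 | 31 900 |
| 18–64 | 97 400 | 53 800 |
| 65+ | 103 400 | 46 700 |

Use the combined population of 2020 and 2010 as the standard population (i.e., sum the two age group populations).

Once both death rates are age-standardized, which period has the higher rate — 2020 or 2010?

Combined standard total = 369 100; weights = 0.1837, 0.4096, 0.4067.
2020: 0.1837×0.8 + 0.4096×10.0 + 0.4067×31.4 = 17.0127 per 1 000.
2010: 0.1837×1.2 + 0.4096×8.9 + 0.4067×29.1 = 15.7002 per 1 000.

2020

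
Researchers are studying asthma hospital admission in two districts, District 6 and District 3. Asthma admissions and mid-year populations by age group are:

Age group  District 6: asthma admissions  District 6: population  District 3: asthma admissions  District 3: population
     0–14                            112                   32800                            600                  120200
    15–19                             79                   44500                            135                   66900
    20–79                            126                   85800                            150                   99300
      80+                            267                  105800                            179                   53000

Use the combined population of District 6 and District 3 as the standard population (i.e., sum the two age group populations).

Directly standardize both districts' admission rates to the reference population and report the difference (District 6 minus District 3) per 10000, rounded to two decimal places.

Age-specific rates per 10000 for District 6: 34.15, 17.75, 14.69, 25.24.
For District 3: 49.92, 20.18, 15.11, 33.77.
Combined standard total = 608300; weights = 0.2515, 0.1831, 0.3043, 0.2611.
District 6: 0.2515×34.15 + 0.1831×17.75 + 0.3043×14.69 + 0.2611×25.24 = 22.8963 per 10000.
District 3: 0.2515×49.92 + 0.1831×20.18 + 0.3043×15.11 + 0.2611×33.77 = 29.6639 per 10000.
Difference = 22.8963 − 29.6639 = -6.7676.

-6.77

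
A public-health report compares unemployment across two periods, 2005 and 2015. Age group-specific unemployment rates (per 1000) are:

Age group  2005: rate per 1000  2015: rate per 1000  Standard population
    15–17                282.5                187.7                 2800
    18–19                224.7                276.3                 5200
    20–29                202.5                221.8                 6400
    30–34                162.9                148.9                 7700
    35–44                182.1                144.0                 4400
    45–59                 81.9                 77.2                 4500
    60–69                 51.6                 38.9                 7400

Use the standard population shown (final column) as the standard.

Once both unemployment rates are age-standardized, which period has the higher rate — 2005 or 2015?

Standard total = 38400; weights = 0.0729, 0.1354, 0.1667, 0.2005, 0.1146, 0.1172, 0.1927.
2005: 0.0729×282.5 + 0.1354×224.7 + 0.1667×202.5 + 0.2005×162.9 + 0.1146×182.1 + 0.1172×81.9 + 0.1927×51.6 = 157.8490 per 1000.
2015: 0.0729×187.7 + 0.1354×276.3 + 0.1667×221.8 + 0.2005×148.9 + 0.1146×144.0 + 0.1172×77.2 + 0.1927×38.9 = 150.9695 per 1000.

2005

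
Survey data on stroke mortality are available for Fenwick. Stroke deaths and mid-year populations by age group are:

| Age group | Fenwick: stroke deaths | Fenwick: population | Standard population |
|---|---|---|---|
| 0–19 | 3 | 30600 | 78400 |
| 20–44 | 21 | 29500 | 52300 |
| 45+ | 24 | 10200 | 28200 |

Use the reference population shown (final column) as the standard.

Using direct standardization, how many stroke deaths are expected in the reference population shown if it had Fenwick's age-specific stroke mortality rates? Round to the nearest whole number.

Age-specific rates per 100000 for Fenwick: 9.80, 71.19, 235.29.
Expected stroke deaths = Σ (standard pop × age-specific rate ÷ 100000)
= 78400×9.80/100000 + 52300×71.19/100000 + 28200×235.29/100000
= 7.69 + 37.23 + 66.35 = 111.27.

111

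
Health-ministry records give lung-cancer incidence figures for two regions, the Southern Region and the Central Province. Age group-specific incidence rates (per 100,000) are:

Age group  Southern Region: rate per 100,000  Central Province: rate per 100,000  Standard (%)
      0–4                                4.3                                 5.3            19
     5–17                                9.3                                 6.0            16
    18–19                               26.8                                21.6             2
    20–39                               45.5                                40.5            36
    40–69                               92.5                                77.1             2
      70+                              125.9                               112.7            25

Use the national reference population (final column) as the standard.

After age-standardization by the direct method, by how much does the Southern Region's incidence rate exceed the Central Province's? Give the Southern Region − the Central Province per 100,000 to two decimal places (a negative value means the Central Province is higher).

5.85

Standard weights: 0.19, 0.16, 0.02, 0.36, 0.02, 0.25.
The Southern Region: 0.1900×4.3 + 0.1600×9.3 + 0.0200×26.8 + 0.3600×45.5 + 0.0200×92.5 + 0.2500×125.9 = 52.5460 per 100,000.
The Central Province: 0.1900×5.3 + 0.1600×6.0 + 0.0200×21.6 + 0.3600×40.5 + 0.0200×77.1 + 0.2500×112.7 = 46.6960 per 100,000.
Difference = 52.5460 − 46.6960 = 5.8500.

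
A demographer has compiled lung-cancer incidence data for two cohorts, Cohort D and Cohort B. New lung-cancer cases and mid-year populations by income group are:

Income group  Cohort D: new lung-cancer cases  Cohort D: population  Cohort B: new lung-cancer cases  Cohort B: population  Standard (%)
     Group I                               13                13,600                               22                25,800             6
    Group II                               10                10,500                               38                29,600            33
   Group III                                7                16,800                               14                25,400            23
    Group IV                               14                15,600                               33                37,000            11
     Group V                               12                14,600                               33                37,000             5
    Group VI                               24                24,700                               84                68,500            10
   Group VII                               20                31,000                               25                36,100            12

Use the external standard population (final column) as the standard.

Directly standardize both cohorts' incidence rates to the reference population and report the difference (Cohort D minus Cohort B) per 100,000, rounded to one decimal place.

-16.8

Income-specific rates per 100,000 for Cohort D: 95.59, 95.24, 41.67, 89.74, 82.19, 97.17, 64.52.
For Cohort B: 85.27, 128.38, 55.12, 89.19, 89.19, 122.63, 69.25.
Standard weights: 0.06, 0.33, 0.23, 0.11, 0.05, 0.10, 0.12.
Cohort D: 0.0600×95.59 + 0.3300×95.24 + 0.2300×41.67 + 0.1100×89.74 + 0.0500×82.19 + 0.1000×97.17 + 0.1200×64.52 = 78.1871 per 100,000.
Cohort B: 0.0600×85.27 + 0.3300×128.38 + 0.2300×55.12 + 0.1100×89.19 + 0.0500×89.19 + 0.1000×122.63 + 0.1200×69.25 = 95.0016 per 100,000.
Difference = 78.1871 − 95.0016 = -16.8145.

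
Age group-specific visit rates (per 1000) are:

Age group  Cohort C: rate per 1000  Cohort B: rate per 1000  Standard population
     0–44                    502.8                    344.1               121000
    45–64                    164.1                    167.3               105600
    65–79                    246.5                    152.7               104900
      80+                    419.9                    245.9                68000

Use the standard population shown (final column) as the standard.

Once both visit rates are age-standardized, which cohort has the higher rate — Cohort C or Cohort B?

Cohort C

Standard total = 399500; weights = 0.3029, 0.2643, 0.2626, 0.1702.
Cohort C: 0.3029×502.8 + 0.2643×164.1 + 0.2626×246.5 + 0.1702×419.9 = 331.8619 per 1000.
Cohort B: 0.3029×344.1 + 0.2643×167.3 + 0.2626×152.7 + 0.1702×245.9 = 230.3940 per 1000.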